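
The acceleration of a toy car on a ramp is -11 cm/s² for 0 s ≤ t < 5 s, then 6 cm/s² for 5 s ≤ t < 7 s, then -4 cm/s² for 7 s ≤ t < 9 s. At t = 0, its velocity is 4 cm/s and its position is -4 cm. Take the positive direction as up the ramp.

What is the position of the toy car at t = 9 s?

On each constant-a segment, Δv = aΔt and Δx = v₀Δt + ½aΔt²; chain segment to segment.
0–5 s: v starts 4 cm/s; Δx = 4·5 + ½·-11·5² = -117.5 cm; v ends -51 cm/s.
5–7 s: v starts -51 cm/s; Δx = -51·2 + ½·6·2² = -90 cm; v ends -39 cm/s.
7–9 s: v starts -39 cm/s; Δx = -39·2 + ½·-4·2² = -86 cm; v ends -47 cm/s.
x(9) = -4 + Σ Δx = -297.5 cm.

-297.5 cm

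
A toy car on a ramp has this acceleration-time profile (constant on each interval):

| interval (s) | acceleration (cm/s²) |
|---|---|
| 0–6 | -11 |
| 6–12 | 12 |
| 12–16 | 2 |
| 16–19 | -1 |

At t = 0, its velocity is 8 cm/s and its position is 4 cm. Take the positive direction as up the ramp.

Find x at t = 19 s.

-144.5 cm

On each constant-a segment, Δv = aΔt and Δx = v₀Δt + ½aΔt²; chain segment to segment.
0–6 s: v starts 8 cm/s; Δx = 8·6 + ½·-11·6² = -150 cm; v ends -58 cm/s.
6–12 s: v starts -58 cm/s; Δx = -58·6 + ½·12·6² = -132 cm; v ends 14 cm/s.
12–16 s: v starts 14 cm/s; Δx = 14·4 + ½·2·4² = 72 cm; v ends 22 cm/s.
16–19 s: v starts 22 cm/s; Δx = 22·3 + ½·-1·3² = 61.5 cm; v ends 19 cm/s.
x(19) = 4 + Σ Δx = -144.5 cm.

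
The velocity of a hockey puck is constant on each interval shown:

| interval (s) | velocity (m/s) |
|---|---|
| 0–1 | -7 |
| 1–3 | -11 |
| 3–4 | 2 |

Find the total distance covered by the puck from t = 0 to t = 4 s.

31 m

Total distance travelled is ∫|v| dt — sum the magnitudes of each area piece.
0–1 s: |-7| × 1 = 7 m
1–3 s: |-11| × 2 = 22 m
3–4 s: |2| × 1 = 2 m
Total distance = 31 m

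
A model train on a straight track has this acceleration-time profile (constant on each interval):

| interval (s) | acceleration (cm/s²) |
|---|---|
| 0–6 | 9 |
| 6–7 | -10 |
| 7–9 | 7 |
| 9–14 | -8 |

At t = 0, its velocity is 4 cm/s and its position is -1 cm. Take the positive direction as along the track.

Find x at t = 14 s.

558 cm

On each constant-a segment, Δv = aΔt and Δx = v₀Δt + ½aΔt²; chain segment to segment.
0–6 s: v starts 4 cm/s; Δx = 4·6 + ½·9·6² = 186 cm; v ends 58 cm/s.
6–7 s: v starts 58 cm/s; Δx = 58·1 + ½·-10·1² = 53 cm; v ends 48 cm/s.
7–9 s: v starts 48 cm/s; Δx = 48·2 + ½·7·2² = 110 cm; v ends 62 cm/s.
9–14 s: v starts 62 cm/s; Δx = 62·5 + ½·-8·5² = 210 cm; v ends 22 cm/s.
x(14) = -1 + Σ Δx = 558 cm.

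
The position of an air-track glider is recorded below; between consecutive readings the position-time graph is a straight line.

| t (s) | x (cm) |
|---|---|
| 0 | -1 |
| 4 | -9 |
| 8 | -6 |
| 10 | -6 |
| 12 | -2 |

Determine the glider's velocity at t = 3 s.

Velocity is the slope of the x-t graph on 0–4 s: (-9 − -1)/(4 − 0) = -2 cm/s.

-2 cm/s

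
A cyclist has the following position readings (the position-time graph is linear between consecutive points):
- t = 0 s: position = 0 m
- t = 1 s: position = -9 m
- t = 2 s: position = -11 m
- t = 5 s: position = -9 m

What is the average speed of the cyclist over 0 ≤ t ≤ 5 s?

2.6 m/s

Average speed = (total path length)/(elapsed time); on a piecewise-linear x-t graph the path length is Σ|Δx|.
0–1 s: |Δx| = |-9 − 0| = 9 m
1–2 s: |Δx| = |-11 − -9| = 2 m
2–5 s: |Δx| = |-9 − -11| = 2 m
Total path = 13 m; average speed = 13/5 = 2.6 m/s.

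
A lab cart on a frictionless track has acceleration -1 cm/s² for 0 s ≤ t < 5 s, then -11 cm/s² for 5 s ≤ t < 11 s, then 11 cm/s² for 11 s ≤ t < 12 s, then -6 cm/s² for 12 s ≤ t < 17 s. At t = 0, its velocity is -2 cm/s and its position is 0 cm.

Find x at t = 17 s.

On each constant-a segment, Δv = aΔt and Δx = v₀Δt + ½aΔt²; chain segment to segment.
0–5 s: v starts -2 cm/s; Δx = -2·5 + ½·-1·5² = -22.5 cm; v ends -7 cm/s.
5–11 s: v starts -7 cm/s; Δx = -7·6 + ½·-11·6² = -240 cm; v ends -73 cm/s.
11–12 s: v starts -73 cm/s; Δx = -73·1 + ½·11·1² = -67.5 cm; v ends -62 cm/s.
12–17 s: v starts -62 cm/s; Δx = -62·5 + ½·-6·5² = -385 cm; v ends -92 cm/s.
x(17) = 0 + Σ Δx = -715 cm.

-715 cm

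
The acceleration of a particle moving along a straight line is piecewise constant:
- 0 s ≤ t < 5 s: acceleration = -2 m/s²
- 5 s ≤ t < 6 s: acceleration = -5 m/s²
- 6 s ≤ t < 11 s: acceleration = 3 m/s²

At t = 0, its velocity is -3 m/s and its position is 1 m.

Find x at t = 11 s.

On each constant-a segment, Δv = aΔt and Δx = v₀Δt + ½aΔt²; chain segment to segment.
0–5 s: v starts -3 m/s; Δx = -3·5 + ½·-2·5² = -40 m; v ends -13 m/s.
5–6 s: v starts -13 m/s; Δx = -13·1 + ½·-5·1² = -15.5 m; v ends -18 m/s.
6–11 s: v starts -18 m/s; Δx = -18·5 + ½·3·5² = -52.5 m; v ends -3 m/s.
x(11) = 1 + Σ Δx = -107 m.

-107 m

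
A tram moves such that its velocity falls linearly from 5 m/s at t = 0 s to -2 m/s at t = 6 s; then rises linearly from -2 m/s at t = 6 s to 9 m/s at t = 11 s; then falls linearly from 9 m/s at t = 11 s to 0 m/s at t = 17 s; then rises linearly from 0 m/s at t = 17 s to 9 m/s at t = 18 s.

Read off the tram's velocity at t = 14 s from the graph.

On 11–17 s the graph is linear from 9 to 0 m/s: v(14) = 9 + (0 − 9)·(14 − 11)/(17 − 11) = 4.5 m/s.

4.5 m/s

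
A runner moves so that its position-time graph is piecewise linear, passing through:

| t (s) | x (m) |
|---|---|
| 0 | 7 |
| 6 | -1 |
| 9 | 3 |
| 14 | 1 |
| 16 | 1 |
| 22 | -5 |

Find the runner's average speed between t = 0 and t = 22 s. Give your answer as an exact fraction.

Average speed = (total path length)/(elapsed time); on a piecewise-linear x-t graph the path length is Σ|Δx|.
0–6 s: |Δx| = |-1 − 7| = 8 m
6–9 s: |Δx| = |3 − -1| = 4 m
9–14 s: |Δx| = |1 − 3| = 2 m
14–16 s: |Δx| = |1 − 1| = 0 m
16–22 s: |Δx| = |-5 − 1| = 6 m
Total path = 20 m; average speed = 20/22 = 10/11 m/s.

10/11 m/s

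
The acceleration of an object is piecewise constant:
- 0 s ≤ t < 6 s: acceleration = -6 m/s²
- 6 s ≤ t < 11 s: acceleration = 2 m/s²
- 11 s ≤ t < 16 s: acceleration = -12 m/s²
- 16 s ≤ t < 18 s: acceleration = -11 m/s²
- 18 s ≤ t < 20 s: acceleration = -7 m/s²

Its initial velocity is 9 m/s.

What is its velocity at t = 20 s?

Δv equals the area under the a-t graph; then v = v₀ + Δv.
0–6 s: -6 × 6 = -36 m/s
6–11 s: 2 × 5 = 10 m/s
11–16 s: -12 × 5 = -60 m/s
16–18 s: -11 × 2 = -22 m/s
18–20 s: -7 × 2 = -14 m/s
Δv = -122 m/s, so v(20) = 9 + (-122) = -113 m/s.

-113 m/s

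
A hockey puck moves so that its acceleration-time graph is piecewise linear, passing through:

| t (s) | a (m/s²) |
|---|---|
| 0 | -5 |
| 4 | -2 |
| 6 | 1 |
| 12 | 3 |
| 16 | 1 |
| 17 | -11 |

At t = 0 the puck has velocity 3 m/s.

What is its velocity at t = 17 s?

3 m/s

Δv equals the area under the a-t graph; then v = v₀ + Δv.
0–4 s: ½(-5 + -2)(4) = -14 m/s
4–6 s: ½(-2 + 1)(2) = -1 m/s
6–12 s: ½(1 + 3)(6) = 12 m/s
12–16 s: ½(3 + 1)(4) = 8 m/s
16–17 s: ½(1 + -11)(1) = -5 m/s
Δv = 0 m/s, so v(17) = 3 + (0) = 3 m/s.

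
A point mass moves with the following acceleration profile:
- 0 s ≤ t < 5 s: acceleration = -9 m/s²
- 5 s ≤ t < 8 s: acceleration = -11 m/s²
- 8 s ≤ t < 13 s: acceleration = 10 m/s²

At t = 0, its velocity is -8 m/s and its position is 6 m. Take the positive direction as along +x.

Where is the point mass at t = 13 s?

On each constant-a segment, Δv = aΔt and Δx = v₀Δt + ½aΔt²; chain segment to segment.
0–5 s: v starts -8 m/s; Δx = -8·5 + ½·-9·5² = -152.5 m; v ends -53 m/s.
5–8 s: v starts -53 m/s; Δx = -53·3 + ½·-11·3² = -208.5 m; v ends -86 m/s.
8–13 s: v starts -86 m/s; Δx = -86·5 + ½·10·5² = -305 m; v ends -36 m/s.
x(13) = 6 + Σ Δx = -660 m.

-660 m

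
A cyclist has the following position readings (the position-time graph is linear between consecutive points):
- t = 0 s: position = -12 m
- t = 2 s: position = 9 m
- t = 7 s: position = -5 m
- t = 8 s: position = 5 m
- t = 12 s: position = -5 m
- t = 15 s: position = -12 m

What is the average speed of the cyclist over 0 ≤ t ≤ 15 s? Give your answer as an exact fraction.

62/15 m/s

Average speed = (total path length)/(elapsed time); on a piecewise-linear x-t graph the path length is Σ|Δx|.
0–2 s: |Δx| = |9 − -12| = 21 m
2–7 s: |Δx| = |-5 − 9| = 14 m
7–8 s: |Δx| = |5 − -5| = 10 m
8–12 s: |Δx| = |-5 − 5| = 10 m
12–15 s: |Δx| = |-12 − -5| = 7 m
Total path = 62 m; average speed = 62/15 = 62/15 m/s.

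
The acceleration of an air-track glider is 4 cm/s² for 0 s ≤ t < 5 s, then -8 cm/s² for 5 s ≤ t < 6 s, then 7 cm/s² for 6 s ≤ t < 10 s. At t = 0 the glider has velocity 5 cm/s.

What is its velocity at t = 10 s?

45 cm/s

Δv equals the area under the a-t graph; then v = v₀ + Δv.
0–5 s: 4 × 5 = 20 cm/s
5–6 s: -8 × 1 = -8 cm/s
6–10 s: 7 × 4 = 28 cm/s
Δv = 40 cm/s, so v(10) = 5 + (40) = 45 cm/s.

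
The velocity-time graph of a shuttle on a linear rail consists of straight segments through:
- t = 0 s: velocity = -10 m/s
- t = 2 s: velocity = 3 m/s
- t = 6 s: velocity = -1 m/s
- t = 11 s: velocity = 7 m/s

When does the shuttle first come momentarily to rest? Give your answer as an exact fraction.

v changes sign on 0–2 s (from -10 to 3); the graph is linear there, so v = 0 at t = 0 + (10)·(2 − 0)/(3 − -10) = 20/13 s.

t = 20/13 s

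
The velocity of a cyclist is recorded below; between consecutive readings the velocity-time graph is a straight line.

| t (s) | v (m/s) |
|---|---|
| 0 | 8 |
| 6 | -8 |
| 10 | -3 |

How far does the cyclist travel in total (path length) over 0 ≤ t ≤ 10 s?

Total distance travelled is ∫|v| dt — sum the magnitudes of each area piece.
0–6 s: v = 0 at t = 3 s; triangle areas 12 + 12 = 24 m
6–10 s: |½(-8 + -3)(4)| = 22 m
Total distance = 46 m

46 m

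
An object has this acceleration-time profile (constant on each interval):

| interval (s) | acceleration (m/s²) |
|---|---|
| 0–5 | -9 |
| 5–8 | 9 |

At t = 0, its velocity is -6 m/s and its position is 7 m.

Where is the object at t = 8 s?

-248 m

On each constant-a segment, Δv = aΔt and Δx = v₀Δt + ½aΔt²; chain segment to segment.
0–5 s: v starts -6 m/s; Δx = -6·5 + ½·-9·5² = -142.5 m; v ends -51 m/s.
5–8 s: v starts -51 m/s; Δx = -51·3 + ½·9·3² = -112.5 m; v ends -24 m/s.
x(8) = 7 + Σ Δx = -248 m.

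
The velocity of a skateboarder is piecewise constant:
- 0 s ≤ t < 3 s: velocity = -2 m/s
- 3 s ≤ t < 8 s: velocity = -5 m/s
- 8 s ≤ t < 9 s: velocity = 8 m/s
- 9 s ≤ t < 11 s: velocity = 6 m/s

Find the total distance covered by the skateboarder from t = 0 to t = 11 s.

51 m

Total distance travelled is ∫|v| dt — sum the magnitudes of each area piece.
0–3 s: |-2| × 3 = 6 m
3–8 s: |-5| × 5 = 25 m
8–9 s: |8| × 1 = 8 m
9–11 s: |6| × 2 = 12 m
Total distance = 51 m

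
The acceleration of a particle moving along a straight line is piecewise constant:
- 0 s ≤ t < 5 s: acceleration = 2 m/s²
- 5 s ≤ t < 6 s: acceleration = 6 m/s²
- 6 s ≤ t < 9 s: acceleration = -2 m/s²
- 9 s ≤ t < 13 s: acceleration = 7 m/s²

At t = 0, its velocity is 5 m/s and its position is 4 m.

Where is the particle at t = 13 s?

On each constant-a segment, Δv = aΔt and Δx = v₀Δt + ½aΔt²; chain segment to segment.
0–5 s: v starts 5 m/s; Δx = 5·5 + ½·2·5² = 50 m; v ends 15 m/s.
5–6 s: v starts 15 m/s; Δx = 15·1 + ½·6·1² = 18 m; v ends 21 m/s.
6–9 s: v starts 21 m/s; Δx = 21·3 + ½·-2·3² = 54 m; v ends 15 m/s.
9–13 s: v starts 15 m/s; Δx = 15·4 + ½·7·4² = 116 m; v ends 43 m/s.
x(13) = 4 + Σ Δx = 242 m.

242 m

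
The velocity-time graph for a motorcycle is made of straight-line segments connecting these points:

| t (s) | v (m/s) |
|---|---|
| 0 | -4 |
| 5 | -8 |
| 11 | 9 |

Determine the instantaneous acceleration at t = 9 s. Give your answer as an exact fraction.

Acceleration is the slope of the v-t graph on 5–11 s: (9 − -8)/(11 − 5) = 17/6 m/s².

17/6 m/s²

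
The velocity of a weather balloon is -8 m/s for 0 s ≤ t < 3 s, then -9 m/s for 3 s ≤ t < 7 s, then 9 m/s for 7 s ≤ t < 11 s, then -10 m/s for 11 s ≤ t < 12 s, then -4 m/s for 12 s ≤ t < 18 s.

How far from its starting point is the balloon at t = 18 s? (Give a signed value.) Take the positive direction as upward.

-58 m

Displacement is the signed area under the v-t curve.
0–3 s: -8 × 3 = -24 m
3–7 s: -9 × 4 = -36 m
7–11 s: 9 × 4 = 36 m
11–12 s: -10 × 1 = -10 m
12–18 s: -4 × 6 = -24 m
Net displacement = -58 m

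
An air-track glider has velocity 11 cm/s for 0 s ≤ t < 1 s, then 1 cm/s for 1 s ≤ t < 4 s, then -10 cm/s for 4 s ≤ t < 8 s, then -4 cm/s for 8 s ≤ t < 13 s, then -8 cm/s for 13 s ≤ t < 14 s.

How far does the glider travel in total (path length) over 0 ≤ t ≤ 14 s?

Distance (not displacement) is the total path length: add the absolute areas under v-t.
0–1 s: |11| × 1 = 11 cm
1–4 s: |1| × 3 = 3 cm
4–8 s: |-10| × 4 = 40 cm
8–13 s: |-4| × 5 = 20 cm
13–14 s: |-8| × 1 = 8 cm
Total distance = 82 cm

82 cm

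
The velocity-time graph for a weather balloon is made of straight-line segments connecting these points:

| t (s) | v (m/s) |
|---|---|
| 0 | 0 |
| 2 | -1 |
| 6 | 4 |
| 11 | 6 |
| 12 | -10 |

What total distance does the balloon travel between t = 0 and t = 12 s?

37.05 m

Total distance travelled is ∫|v| dt — sum the magnitudes of each area piece.
0–2 s: |½(0 + -1)(2)| = 1 m
2–6 s: v = 0 at t = 2.8 s; triangle areas 0.4 + 6.4 = 6.8 m
6–11 s: |½(4 + 6)(5)| = 25 m
11–12 s: v = 0 at t = 11.375 s; triangle areas 1.125 + 3.125 = 4.25 m
Total distance = 37.05 m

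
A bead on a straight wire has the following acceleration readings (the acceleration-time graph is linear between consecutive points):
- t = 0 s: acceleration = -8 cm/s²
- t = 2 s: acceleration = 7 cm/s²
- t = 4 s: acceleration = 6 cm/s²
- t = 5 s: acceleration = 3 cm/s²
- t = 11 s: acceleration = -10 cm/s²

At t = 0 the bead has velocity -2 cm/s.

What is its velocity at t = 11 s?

Δv equals the area under the a-t graph; then v = v₀ + Δv.
0–2 s: ½(-8 + 7)(2) = -1 cm/s
2–4 s: ½(7 + 6)(2) = 13 cm/s
4–5 s: ½(6 + 3)(1) = 4.5 cm/s
5–11 s: ½(3 + -10)(6) = -21 cm/s
Δv = -4.5 cm/s, so v(11) = -2 + (-4.5) = -6.5 cm/s.

-6.5 cm/s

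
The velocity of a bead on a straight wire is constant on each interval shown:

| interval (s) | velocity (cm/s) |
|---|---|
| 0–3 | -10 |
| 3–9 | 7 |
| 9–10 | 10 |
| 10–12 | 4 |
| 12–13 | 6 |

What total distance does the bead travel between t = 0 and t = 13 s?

Distance (not displacement) is the total path length: add the absolute areas under v-t.
0–3 s: |-10| × 3 = 30 cm
3–9 s: |7| × 6 = 42 cm
9–10 s: |10| × 1 = 10 cm
10–12 s: |4| × 2 = 8 cm
12–13 s: |6| × 1 = 6 cm
Total distance = 96 cm

96 cm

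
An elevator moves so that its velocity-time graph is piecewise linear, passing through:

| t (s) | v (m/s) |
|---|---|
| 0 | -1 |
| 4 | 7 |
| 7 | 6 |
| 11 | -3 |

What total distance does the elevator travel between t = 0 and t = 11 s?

42 m

Distance (not displacement) is the total path length: add the absolute areas under v-t.
0–4 s: v = 0 at t = 0.5 s; triangle areas 0.25 + 12.25 = 12.5 m
4–7 s: |½(7 + 6)(3)| = 19.5 m
7–11 s: v = 0 at t = 29/3 s; triangle areas 8 + 2 = 10 m
Total distance = 42 m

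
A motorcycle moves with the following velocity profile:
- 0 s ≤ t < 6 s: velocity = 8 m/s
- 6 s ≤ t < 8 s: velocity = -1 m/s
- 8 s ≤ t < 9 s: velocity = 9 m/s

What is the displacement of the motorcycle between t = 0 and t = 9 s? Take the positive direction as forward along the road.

55 m

Displacement is the signed area under the v-t curve.
0–6 s: 8 × 6 = 48 m
6–8 s: -1 × 2 = -2 m
8–9 s: 9 × 1 = 9 m
Net displacement = 55 m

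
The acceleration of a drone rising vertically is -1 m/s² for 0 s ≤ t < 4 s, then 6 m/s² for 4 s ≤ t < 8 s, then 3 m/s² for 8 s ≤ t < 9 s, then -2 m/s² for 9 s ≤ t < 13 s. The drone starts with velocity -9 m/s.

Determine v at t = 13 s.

6 m/s

Δv equals the area under the a-t graph; then v = v₀ + Δv.
0–4 s: -1 × 4 = -4 m/s
4–8 s: 6 × 4 = 24 m/s
8–9 s: 3 × 1 = 3 m/s
9–13 s: -2 × 4 = -8 m/s
Δv = 15 m/s, so v(13) = -9 + (15) = 6 m/s.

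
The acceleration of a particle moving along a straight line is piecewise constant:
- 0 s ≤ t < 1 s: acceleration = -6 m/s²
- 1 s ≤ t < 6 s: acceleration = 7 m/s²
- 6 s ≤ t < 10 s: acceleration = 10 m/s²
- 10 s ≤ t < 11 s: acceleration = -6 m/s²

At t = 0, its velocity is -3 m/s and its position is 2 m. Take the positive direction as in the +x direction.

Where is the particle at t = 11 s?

285.5 m

On each constant-a segment, Δv = aΔt and Δx = v₀Δt + ½aΔt²; chain segment to segment.
0–1 s: v starts -3 m/s; Δx = -3·1 + ½·-6·1² = -6 m; v ends -9 m/s.
1–6 s: v starts -9 m/s; Δx = -9·5 + ½·7·5² = 42.5 m; v ends 26 m/s.
6–10 s: v starts 26 m/s; Δx = 26·4 + ½·10·4² = 184 m; v ends 66 m/s.
10–11 s: v starts 66 m/s; Δx = 66·1 + ½·-6·1² = 63 m; v ends 60 m/s.
x(11) = 2 + Σ Δx = 285.5 m.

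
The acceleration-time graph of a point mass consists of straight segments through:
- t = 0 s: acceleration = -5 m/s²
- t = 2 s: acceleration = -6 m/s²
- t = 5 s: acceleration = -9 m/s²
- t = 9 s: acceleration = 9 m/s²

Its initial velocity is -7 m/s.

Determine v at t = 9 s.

Δv equals the area under the a-t graph; then v = v₀ + Δv.
0–2 s: ½(-5 + -6)(2) = -11 m/s
2–5 s: ½(-6 + -9)(3) = -22.5 m/s
5–9 s: ½(-9 + 9)(4) = 0 m/s
Δv = -33.5 m/s, so v(9) = -7 + (-33.5) = -40.5 m/s.

-40.5 m/s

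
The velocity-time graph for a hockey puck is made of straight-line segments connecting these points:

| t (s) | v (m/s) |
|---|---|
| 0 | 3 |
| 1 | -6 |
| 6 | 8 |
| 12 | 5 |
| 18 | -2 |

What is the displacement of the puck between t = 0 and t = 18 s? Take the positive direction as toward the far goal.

Displacement is the signed area under the v-t curve.
0–1 s: ½(3 + -6)(1) = -1.5 m
1–6 s: ½(-6 + 8)(5) = 5 m
6–12 s: ½(8 + 5)(6) = 39 m
12–18 s: ½(5 + -2)(6) = 9 m
Net displacement = 51.5 m

51.5 m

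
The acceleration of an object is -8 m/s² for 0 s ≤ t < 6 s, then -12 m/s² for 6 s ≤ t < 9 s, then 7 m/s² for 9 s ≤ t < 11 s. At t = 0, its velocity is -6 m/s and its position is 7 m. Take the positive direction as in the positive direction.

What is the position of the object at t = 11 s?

On each constant-a segment, Δv = aΔt and Δx = v₀Δt + ½aΔt²; chain segment to segment.
0–6 s: v starts -6 m/s; Δx = -6·6 + ½·-8·6² = -180 m; v ends -54 m/s.
6–9 s: v starts -54 m/s; Δx = -54·3 + ½·-12·3² = -216 m; v ends -90 m/s.
9–11 s: v starts -90 m/s; Δx = -90·2 + ½·7·2² = -166 m; v ends -76 m/s.
x(11) = 7 + Σ Δx = -555 m.

-555 m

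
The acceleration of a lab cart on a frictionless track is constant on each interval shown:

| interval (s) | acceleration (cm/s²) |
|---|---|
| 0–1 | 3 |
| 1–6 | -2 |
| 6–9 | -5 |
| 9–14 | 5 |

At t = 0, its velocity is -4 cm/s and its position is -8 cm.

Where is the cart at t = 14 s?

On each constant-a segment, Δv = aΔt and Δx = v₀Δt + ½aΔt²; chain segment to segment.
0–1 s: v starts -4 cm/s; Δx = -4·1 + ½·3·1² = -2.5 cm; v ends -1 cm/s.
1–6 s: v starts -1 cm/s; Δx = -1·5 + ½·-2·5² = -30 cm; v ends -11 cm/s.
6–9 s: v starts -11 cm/s; Δx = -11·3 + ½·-5·3² = -55.5 cm; v ends -26 cm/s.
9–14 s: v starts -26 cm/s; Δx = -26·5 + ½·5·5² = -67.5 cm; v ends -1 cm/s.
x(14) = -8 + Σ Δx = -163.5 cm.

-163.5 cm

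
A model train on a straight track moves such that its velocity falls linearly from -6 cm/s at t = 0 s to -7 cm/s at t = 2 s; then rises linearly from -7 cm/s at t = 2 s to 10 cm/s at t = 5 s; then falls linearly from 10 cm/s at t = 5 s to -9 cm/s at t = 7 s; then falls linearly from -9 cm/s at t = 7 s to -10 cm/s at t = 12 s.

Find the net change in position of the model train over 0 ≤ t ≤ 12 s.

Displacement is the signed area under the v-t curve.
0–2 s: ½(-6 + -7)(2) = -13 cm
2–5 s: ½(-7 + 10)(3) = 4.5 cm
5–7 s: ½(10 + -9)(2) = 1 cm
7–12 s: ½(-9 + -10)(5) = -47.5 cm
Net displacement = -55 cm

-55 cm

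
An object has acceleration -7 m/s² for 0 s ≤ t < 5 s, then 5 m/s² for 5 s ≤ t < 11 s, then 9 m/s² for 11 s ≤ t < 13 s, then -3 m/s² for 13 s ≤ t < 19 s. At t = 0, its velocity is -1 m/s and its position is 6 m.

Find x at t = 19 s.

-188.5 m

On each constant-a segment, Δv = aΔt and Δx = v₀Δt + ½aΔt²; chain segment to segment.
0–5 s: v starts -1 m/s; Δx = -1·5 + ½·-7·5² = -92.5 m; v ends -36 m/s.
5–11 s: v starts -36 m/s; Δx = -36·6 + ½·5·6² = -126 m; v ends -6 m/s.
11–13 s: v starts -6 m/s; Δx = -6·2 + ½·9·2² = 6 m; v ends 12 m/s.
13–19 s: v starts 12 m/s; Δx = 12·6 + ½·-3·6² = 18 m; v ends -6 m/s.
x(19) = 6 + Σ Δx = -188.5 m.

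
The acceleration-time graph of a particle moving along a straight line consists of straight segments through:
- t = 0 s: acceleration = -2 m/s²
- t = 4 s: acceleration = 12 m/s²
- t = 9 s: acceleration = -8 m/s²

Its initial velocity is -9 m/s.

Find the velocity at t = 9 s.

Δv equals the area under the a-t graph; then v = v₀ + Δv.
0–4 s: ½(-2 + 12)(4) = 20 m/s
4–9 s: ½(12 + -8)(5) = 10 m/s
Δv = 30 m/s, so v(9) = -9 + (30) = 21 m/s.

21 m/s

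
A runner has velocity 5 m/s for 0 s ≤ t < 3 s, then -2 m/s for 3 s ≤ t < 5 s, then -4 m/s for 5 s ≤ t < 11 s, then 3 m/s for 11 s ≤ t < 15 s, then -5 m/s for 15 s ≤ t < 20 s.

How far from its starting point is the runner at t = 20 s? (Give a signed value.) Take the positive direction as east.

Displacement is the signed area under the v-t curve.
0–3 s: 5 × 3 = 15 m
3–5 s: -2 × 2 = -4 m
5–11 s: -4 × 6 = -24 m
11–15 s: 3 × 4 = 12 m
15–20 s: -5 × 5 = -25 m
Net displacement = -26 m

-26 m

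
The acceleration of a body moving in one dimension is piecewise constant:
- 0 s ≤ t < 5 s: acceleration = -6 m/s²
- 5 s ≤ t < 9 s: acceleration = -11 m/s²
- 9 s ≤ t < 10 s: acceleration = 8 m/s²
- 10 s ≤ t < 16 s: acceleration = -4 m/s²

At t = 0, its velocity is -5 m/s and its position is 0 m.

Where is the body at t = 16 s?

On each constant-a segment, Δv = aΔt and Δx = v₀Δt + ½aΔt²; chain segment to segment.
0–5 s: v starts -5 m/s; Δx = -5·5 + ½·-6·5² = -100 m; v ends -35 m/s.
5–9 s: v starts -35 m/s; Δx = -35·4 + ½·-11·4² = -228 m; v ends -79 m/s.
9–10 s: v starts -79 m/s; Δx = -79·1 + ½·8·1² = -75 m; v ends -71 m/s.
10–16 s: v starts -71 m/s; Δx = -71·6 + ½·-4·6² = -498 m; v ends -95 m/s.
x(16) = 0 + Σ Δx = -901 m.

-901 m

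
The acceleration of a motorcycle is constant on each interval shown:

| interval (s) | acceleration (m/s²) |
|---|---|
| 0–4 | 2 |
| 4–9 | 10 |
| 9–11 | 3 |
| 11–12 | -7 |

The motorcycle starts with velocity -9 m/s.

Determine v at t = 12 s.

Δv equals the area under the a-t graph; then v = v₀ + Δv.
0–4 s: 2 × 4 = 8 m/s
4–9 s: 10 × 5 = 50 m/s
9–11 s: 3 × 2 = 6 m/s
11–12 s: -7 × 1 = -7 m/s
Δv = 57 m/s, so v(12) = -9 + (57) = 48 m/s.

48 m/s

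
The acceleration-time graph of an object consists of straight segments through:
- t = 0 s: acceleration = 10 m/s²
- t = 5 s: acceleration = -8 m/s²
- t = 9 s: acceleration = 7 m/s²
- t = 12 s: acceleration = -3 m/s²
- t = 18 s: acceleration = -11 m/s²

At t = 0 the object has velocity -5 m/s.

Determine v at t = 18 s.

-38 m/s

Δv equals the area under the a-t graph; then v = v₀ + Δv.
0–5 s: ½(10 + -8)(5) = 5 m/s
5–9 s: ½(-8 + 7)(4) = -2 m/s
9–12 s: ½(7 + -3)(3) = 6 m/s
12–18 s: ½(-3 + -11)(6) = -42 m/s
Δv = -33 m/s, so v(18) = -5 + (-33) = -38 m/s.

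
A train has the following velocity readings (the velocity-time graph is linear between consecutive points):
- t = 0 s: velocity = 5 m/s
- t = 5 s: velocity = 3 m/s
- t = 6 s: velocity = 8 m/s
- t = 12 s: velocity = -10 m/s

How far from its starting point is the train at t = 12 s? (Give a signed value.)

Displacement is the signed area under the v-t curve.
0–5 s: ½(5 + 3)(5) = 20 m
5–6 s: ½(3 + 8)(1) = 5.5 m
6–12 s: ½(8 + -10)(6) = -6 m
Net displacement = 19.5 m

19.5 m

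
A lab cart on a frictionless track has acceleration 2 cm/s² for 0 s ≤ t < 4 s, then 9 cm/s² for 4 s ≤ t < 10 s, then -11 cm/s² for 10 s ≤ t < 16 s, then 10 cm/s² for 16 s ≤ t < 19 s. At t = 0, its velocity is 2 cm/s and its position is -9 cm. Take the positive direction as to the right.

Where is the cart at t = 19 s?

462 cm

On each constant-a segment, Δv = aΔt and Δx = v₀Δt + ½aΔt²; chain segment to segment.
0–4 s: v starts 2 cm/s; Δx = 2·4 + ½·2·4² = 24 cm; v ends 10 cm/s.
4–10 s: v starts 10 cm/s; Δx = 10·6 + ½·9·6² = 222 cm; v ends 64 cm/s.
10–16 s: v starts 64 cm/s; Δx = 64·6 + ½·-11·6² = 186 cm; v ends -2 cm/s.
16–19 s: v starts -2 cm/s; Δx = -2·3 + ½·10·3² = 39 cm; v ends 28 cm/s.
x(19) = -9 + Σ Δx = 462 cm.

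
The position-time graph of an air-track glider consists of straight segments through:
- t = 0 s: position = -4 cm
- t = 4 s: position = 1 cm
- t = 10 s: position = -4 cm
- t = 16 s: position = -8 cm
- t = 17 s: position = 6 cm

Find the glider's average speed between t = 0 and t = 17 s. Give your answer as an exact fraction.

28/17 cm/s

Average speed = (total path length)/(elapsed time); on a piecewise-linear x-t graph the path length is Σ|Δx|.
0–4 s: |Δx| = |1 − -4| = 5 cm
4–10 s: |Δx| = |-4 − 1| = 5 cm
10–16 s: |Δx| = |-8 − -4| = 4 cm
16–17 s: |Δx| = |6 − -8| = 14 cm
Total path = 28 cm; average speed = 28/17 = 28/17 cm/s.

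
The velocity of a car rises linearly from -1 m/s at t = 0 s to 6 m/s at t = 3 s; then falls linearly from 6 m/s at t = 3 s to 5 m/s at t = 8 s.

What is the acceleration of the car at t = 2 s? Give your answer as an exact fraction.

7/3 m/s²

Acceleration is the slope of the v-t graph on 0–3 s: (6 − -1)/(3 − 0) = 7/3 m/s².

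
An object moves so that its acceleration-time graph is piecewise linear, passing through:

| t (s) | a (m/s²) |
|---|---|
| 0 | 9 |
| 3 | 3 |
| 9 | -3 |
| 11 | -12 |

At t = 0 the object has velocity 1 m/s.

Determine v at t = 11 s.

4 m/s

Δv equals the area under the a-t graph; then v = v₀ + Δv.
0–3 s: ½(9 + 3)(3) = 18 m/s
3–9 s: ½(3 + -3)(6) = 0 m/s
9–11 s: ½(-3 + -12)(2) = -15 m/s
Δv = 3 m/s, so v(11) = 1 + (3) = 4 m/s.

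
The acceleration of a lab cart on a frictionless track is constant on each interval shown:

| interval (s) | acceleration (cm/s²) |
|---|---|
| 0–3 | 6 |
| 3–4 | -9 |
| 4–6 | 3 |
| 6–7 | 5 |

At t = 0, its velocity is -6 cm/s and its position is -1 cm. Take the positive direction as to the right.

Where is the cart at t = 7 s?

39 cm

On each constant-a segment, Δv = aΔt and Δx = v₀Δt + ½aΔt²; chain segment to segment.
0–3 s: v starts -6 cm/s; Δx = -6·3 + ½·6·3² = 9 cm; v ends 12 cm/s.
3–4 s: v starts 12 cm/s; Δx = 12·1 + ½·-9·1² = 7.5 cm; v ends 3 cm/s.
4–6 s: v starts 3 cm/s; Δx = 3·2 + ½·3·2² = 12 cm; v ends 9 cm/s.
6–7 s: v starts 9 cm/s; Δx = 9·1 + ½·5·1² = 11.5 cm; v ends 14 cm/s.
x(7) = -1 + Σ Δx = 39 cm.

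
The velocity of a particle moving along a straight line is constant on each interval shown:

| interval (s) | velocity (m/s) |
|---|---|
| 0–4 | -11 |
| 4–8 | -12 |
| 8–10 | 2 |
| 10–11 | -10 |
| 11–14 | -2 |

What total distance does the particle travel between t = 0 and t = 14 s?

Total distance travelled is ∫|v| dt — sum the magnitudes of each area piece.
0–4 s: |-11| × 4 = 44 m
4–8 s: |-12| × 4 = 48 m
8–10 s: |2| × 2 = 4 m
10–11 s: |-10| × 1 = 10 m
11–14 s: |-2| × 3 = 6 m
Total distance = 112 m

112 m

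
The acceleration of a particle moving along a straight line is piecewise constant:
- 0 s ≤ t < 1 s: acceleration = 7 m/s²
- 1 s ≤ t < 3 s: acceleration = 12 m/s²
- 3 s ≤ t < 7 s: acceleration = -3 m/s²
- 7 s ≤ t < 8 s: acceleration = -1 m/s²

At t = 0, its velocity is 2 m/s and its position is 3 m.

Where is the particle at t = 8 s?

On each constant-a segment, Δv = aΔt and Δx = v₀Δt + ½aΔt²; chain segment to segment.
0–1 s: v starts 2 m/s; Δx = 2·1 + ½·7·1² = 5.5 m; v ends 9 m/s.
1–3 s: v starts 9 m/s; Δx = 9·2 + ½·12·2² = 42 m; v ends 33 m/s.
3–7 s: v starts 33 m/s; Δx = 33·4 + ½·-3·4² = 108 m; v ends 21 m/s.
7–8 s: v starts 21 m/s; Δx = 21·1 + ½·-1·1² = 20.5 m; v ends 20 m/s.
x(8) = 3 + Σ Δx = 179 m.

179 m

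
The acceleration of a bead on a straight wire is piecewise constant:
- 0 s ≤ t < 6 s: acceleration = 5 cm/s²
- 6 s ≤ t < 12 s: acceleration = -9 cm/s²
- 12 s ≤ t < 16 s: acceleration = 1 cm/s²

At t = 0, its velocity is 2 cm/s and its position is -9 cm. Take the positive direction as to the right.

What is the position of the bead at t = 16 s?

On each constant-a segment, Δv = aΔt and Δx = v₀Δt + ½aΔt²; chain segment to segment.
0–6 s: v starts 2 cm/s; Δx = 2·6 + ½·5·6² = 102 cm; v ends 32 cm/s.
6–12 s: v starts 32 cm/s; Δx = 32·6 + ½·-9·6² = 30 cm; v ends -22 cm/s.
12–16 s: v starts -22 cm/s; Δx = -22·4 + ½·1·4² = -80 cm; v ends -18 cm/s.
x(16) = -9 + Σ Δx = 43 cm.

43 cm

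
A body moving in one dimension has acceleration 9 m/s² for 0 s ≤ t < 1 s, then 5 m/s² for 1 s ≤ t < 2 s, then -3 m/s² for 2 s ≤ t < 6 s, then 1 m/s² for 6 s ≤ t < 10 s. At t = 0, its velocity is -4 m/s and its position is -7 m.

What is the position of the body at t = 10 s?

17 m

On each constant-a segment, Δv = aΔt and Δx = v₀Δt + ½aΔt²; chain segment to segment.
0–1 s: v starts -4 m/s; Δx = -4·1 + ½·9·1² = 0.5 m; v ends 5 m/s.
1–2 s: v starts 5 m/s; Δx = 5·1 + ½·5·1² = 7.5 m; v ends 10 m/s.
2–6 s: v starts 10 m/s; Δx = 10·4 + ½·-3·4² = 16 m; v ends -2 m/s.
6–10 s: v starts -2 m/s; Δx = -2·4 + ½·1·4² = 0 m; v ends 2 m/s.
x(10) = -7 + Σ Δx = 17 m.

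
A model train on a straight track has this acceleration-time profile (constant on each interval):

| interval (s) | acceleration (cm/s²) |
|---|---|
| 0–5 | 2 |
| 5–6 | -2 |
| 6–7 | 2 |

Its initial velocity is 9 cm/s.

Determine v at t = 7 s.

19 cm/s

Δv equals the area under the a-t graph; then v = v₀ + Δv.
0–5 s: 2 × 5 = 10 cm/s
5–6 s: -2 × 1 = -2 cm/s
6–7 s: 2 × 1 = 2 cm/s
Δv = 10 cm/s, so v(7) = 9 + (10) = 19 cm/s.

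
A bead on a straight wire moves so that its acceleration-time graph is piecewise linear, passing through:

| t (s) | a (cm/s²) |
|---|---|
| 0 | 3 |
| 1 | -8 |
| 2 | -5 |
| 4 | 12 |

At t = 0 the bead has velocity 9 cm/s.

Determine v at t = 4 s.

7 cm/s

Δv equals the area under the a-t graph; then v = v₀ + Δv.
0–1 s: ½(3 + -8)(1) = -2.5 cm/s
1–2 s: ½(-8 + -5)(1) = -6.5 cm/s
2–4 s: ½(-5 + 12)(2) = 7 cm/s
Δv = -2 cm/s, so v(4) = 9 + (-2) = 7 cm/s.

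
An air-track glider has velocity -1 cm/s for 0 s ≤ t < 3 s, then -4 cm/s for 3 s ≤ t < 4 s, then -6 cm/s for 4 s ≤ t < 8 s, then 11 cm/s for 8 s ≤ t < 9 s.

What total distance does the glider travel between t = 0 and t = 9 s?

42 cm

Total distance travelled is ∫|v| dt — sum the magnitudes of each area piece.
0–3 s: |-1| × 3 = 3 cm
3–4 s: |-4| × 1 = 4 cm
4–8 s: |-6| × 4 = 24 cm
8–9 s: |11| × 1 = 11 cm
Total distance = 42 cm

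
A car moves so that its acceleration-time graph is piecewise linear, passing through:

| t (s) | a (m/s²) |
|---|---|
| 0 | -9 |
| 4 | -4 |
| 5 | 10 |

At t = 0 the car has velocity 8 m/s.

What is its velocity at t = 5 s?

Δv equals the area under the a-t graph; then v = v₀ + Δv.
0–4 s: ½(-9 + -4)(4) = -26 m/s
4–5 s: ½(-4 + 10)(1) = 3 m/s
Δv = -23 m/s, so v(5) = 8 + (-23) = -15 m/s.

-15 m/s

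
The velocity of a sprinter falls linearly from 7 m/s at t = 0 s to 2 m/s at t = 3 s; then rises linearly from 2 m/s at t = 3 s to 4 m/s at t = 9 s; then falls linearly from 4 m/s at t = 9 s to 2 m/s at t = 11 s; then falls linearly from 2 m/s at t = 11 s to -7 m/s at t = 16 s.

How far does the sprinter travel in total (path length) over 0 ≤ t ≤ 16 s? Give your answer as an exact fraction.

Total distance travelled is ∫|v| dt — sum the magnitudes of each area piece.
0–3 s: |½(7 + 2)(3)| = 13.5 m
3–9 s: |½(2 + 4)(6)| = 18 m
9–11 s: |½(4 + 2)(2)| = 6 m
11–16 s: v = 0 at t = 109/9 s; triangle areas 10/9 + 245/18 = 265/18 m
Total distance = 470/9 m

470/9 m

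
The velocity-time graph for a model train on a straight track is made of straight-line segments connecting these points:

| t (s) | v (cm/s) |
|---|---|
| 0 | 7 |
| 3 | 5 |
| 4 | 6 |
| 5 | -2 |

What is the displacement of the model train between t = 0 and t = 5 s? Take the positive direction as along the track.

Displacement is the signed area under the v-t curve.
0–3 s: ½(7 + 5)(3) = 18 cm
3–4 s: ½(5 + 6)(1) = 5.5 cm
4–5 s: ½(6 + -2)(1) = 2 cm
Net displacement = 25.5 cm

25.5 cm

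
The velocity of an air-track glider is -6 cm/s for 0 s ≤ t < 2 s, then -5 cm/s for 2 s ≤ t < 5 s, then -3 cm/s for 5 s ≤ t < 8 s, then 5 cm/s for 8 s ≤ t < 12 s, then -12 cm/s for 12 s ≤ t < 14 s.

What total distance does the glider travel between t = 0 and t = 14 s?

Total distance travelled is ∫|v| dt — sum the magnitudes of each area piece.
0–2 s: |-6| × 2 = 12 cm
2–5 s: |-5| × 3 = 15 cm
5–8 s: |-3| × 3 = 9 cm
8–12 s: |5| × 4 = 20 cm
12–14 s: |-12| × 2 = 24 cm
Total distance = 80 cm

80 cm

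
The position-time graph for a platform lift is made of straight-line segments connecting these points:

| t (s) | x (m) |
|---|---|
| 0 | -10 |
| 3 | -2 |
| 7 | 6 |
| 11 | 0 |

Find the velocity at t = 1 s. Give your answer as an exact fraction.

Velocity is the slope of the x-t graph on 0–3 s: (-2 − -10)/(3 − 0) = 8/3 m/s.

8/3 m/s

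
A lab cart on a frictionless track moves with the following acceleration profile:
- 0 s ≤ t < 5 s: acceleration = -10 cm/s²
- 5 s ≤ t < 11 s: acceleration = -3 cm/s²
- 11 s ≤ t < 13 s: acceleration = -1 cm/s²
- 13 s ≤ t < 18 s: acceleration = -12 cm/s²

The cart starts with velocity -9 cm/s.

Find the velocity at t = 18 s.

-139 cm/s

Δv equals the area under the a-t graph; then v = v₀ + Δv.
0–5 s: -10 × 5 = -50 cm/s
5–11 s: -3 × 6 = -18 cm/s
11–13 s: -1 × 2 = -2 cm/s
13–18 s: -12 × 5 = -60 cm/s
Δv = -130 cm/s, so v(18) = -9 + (-130) = -139 cm/s.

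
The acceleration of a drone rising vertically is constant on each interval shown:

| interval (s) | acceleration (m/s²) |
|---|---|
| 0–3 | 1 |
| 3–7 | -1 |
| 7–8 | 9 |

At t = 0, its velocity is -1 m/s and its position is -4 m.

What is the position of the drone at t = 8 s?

0 m

On each constant-a segment, Δv = aΔt and Δx = v₀Δt + ½aΔt²; chain segment to segment.
0–3 s: v starts -1 m/s; Δx = -1·3 + ½·1·3² = 1.5 m; v ends 2 m/s.
3–7 s: v starts 2 m/s; Δx = 2·4 + ½·-1·4² = 0 m; v ends -2 m/s.
7–8 s: v starts -2 m/s; Δx = -2·1 + ½·9·1² = 2.5 m; v ends 7 m/s.
x(8) = -4 + Σ Δx = 0 m.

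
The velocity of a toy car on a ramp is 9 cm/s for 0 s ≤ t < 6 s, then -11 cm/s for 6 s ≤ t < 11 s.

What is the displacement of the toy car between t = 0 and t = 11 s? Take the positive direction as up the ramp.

Displacement is the signed area under the v-t curve.
0–6 s: 9 × 6 = 54 cm
6–11 s: -11 × 5 = -55 cm
Net displacement = -1 cm

-1 cm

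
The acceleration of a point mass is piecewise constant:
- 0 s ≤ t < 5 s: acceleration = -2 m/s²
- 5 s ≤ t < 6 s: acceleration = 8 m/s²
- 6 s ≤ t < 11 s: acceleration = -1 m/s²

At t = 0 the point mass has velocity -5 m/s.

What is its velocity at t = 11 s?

Δv equals the area under the a-t graph; then v = v₀ + Δv.
0–5 s: -2 × 5 = -10 m/s
5–6 s: 8 × 1 = 8 m/s
6–11 s: -1 × 5 = -5 m/s
Δv = -7 m/s, so v(11) = -5 + (-7) = -12 m/s.

-12 m/s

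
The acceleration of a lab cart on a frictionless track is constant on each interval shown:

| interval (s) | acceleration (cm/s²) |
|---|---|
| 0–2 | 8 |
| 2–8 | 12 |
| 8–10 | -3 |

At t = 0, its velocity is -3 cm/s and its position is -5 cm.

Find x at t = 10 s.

463 cm

On each constant-a segment, Δv = aΔt and Δx = v₀Δt + ½aΔt²; chain segment to segment.
0–2 s: v starts -3 cm/s; Δx = -3·2 + ½·8·2² = 10 cm; v ends 13 cm/s.
2–8 s: v starts 13 cm/s; Δx = 13·6 + ½·12·6² = 294 cm; v ends 85 cm/s.
8–10 s: v starts 85 cm/s; Δx = 85·2 + ½·-3·2² = 164 cm; v ends 79 cm/s.
x(10) = -5 + Σ Δx = 463 cm.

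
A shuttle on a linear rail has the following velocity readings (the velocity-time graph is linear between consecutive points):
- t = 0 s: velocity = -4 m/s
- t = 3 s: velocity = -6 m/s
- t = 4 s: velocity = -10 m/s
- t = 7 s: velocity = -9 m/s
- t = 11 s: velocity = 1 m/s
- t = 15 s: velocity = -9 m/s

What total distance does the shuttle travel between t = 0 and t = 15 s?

Distance (not displacement) is the total path length: add the absolute areas under v-t.
0–3 s: |½(-4 + -6)(3)| = 15 m
3–4 s: |½(-6 + -10)(1)| = 8 m
4–7 s: |½(-10 + -9)(3)| = 28.5 m
7–11 s: v = 0 at t = 10.6 s; triangle areas 16.2 + 0.2 = 16.4 m
11–15 s: v = 0 at t = 11.4 s; triangle areas 0.2 + 16.2 = 16.4 m
Total distance = 84.3 m

84.3 m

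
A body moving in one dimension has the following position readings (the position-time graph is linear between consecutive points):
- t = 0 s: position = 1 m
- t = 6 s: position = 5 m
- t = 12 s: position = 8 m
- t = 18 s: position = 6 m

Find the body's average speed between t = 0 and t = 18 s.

0.5 m/s

Average speed = (total path length)/(elapsed time); on a piecewise-linear x-t graph the path length is Σ|Δx|.
0–6 s: |Δx| = |5 − 1| = 4 m
6–12 s: |Δx| = |8 − 5| = 3 m
12–18 s: |Δx| = |6 − 8| = 2 m
Total path = 9 m; average speed = 9/18 = 0.5 m/s.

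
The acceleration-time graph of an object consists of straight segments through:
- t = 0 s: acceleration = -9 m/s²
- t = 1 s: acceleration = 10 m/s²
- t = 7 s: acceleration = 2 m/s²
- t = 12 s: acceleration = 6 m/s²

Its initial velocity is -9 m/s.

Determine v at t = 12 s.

47.5 m/s

Δv equals the area under the a-t graph; then v = v₀ + Δv.
0–1 s: ½(-9 + 10)(1) = 0.5 m/s
1–7 s: ½(10 + 2)(6) = 36 m/s
7–12 s: ½(2 + 6)(5) = 20 m/s
Δv = 56.5 m/s, so v(12) = -9 + (56.5) = 47.5 m/s.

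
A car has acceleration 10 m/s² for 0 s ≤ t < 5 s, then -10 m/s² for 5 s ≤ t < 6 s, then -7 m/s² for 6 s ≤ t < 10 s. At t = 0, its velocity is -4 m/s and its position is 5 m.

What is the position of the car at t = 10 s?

On each constant-a segment, Δv = aΔt and Δx = v₀Δt + ½aΔt²; chain segment to segment.
0–5 s: v starts -4 m/s; Δx = -4·5 + ½·10·5² = 105 m; v ends 46 m/s.
5–6 s: v starts 46 m/s; Δx = 46·1 + ½·-10·1² = 41 m; v ends 36 m/s.
6–10 s: v starts 36 m/s; Δx = 36·4 + ½·-7·4² = 88 m; v ends 8 m/s.
x(10) = 5 + Σ Δx = 239 m.

239 m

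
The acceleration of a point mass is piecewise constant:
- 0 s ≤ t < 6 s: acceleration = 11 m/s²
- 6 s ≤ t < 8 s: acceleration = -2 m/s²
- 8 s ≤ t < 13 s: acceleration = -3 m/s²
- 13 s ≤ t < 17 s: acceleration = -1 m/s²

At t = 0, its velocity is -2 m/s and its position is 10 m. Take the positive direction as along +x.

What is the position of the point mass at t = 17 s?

On each constant-a segment, Δv = aΔt and Δx = v₀Δt + ½aΔt²; chain segment to segment.
0–6 s: v starts -2 m/s; Δx = -2·6 + ½·11·6² = 186 m; v ends 64 m/s.
6–8 s: v starts 64 m/s; Δx = 64·2 + ½·-2·2² = 124 m; v ends 60 m/s.
8–13 s: v starts 60 m/s; Δx = 60·5 + ½·-3·5² = 262.5 m; v ends 45 m/s.
13–17 s: v starts 45 m/s; Δx = 45·4 + ½·-1·4² = 172 m; v ends 41 m/s.
x(17) = 10 + Σ Δx = 754.5 m.

754.5 m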